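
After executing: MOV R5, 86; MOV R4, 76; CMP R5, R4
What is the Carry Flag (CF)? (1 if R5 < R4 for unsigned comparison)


Register state trace:
  MOV R5, 86  → R5 = 86
  MOV R4, 76  → R4 = 76
  CMP R5, R4  → unsigned 86 - 76: no borrow
  86 >= 76, so CF = 0
CF = 0

0


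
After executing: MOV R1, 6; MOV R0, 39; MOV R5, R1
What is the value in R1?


Register state trace:
  MOV R1, 6  → R1 = 6
  MOV R0, 39  → R0 = 39
  MOV R5, R1  → R5 = 6
Final: R1 = 6

6


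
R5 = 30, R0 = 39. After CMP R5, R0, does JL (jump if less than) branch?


Trace:
  R5 = 30, R0 = 39
  CMP R5, R0  → compares 30 vs 39
  JL checks: is 30 less than 39?
  30 < 39, so condition is true
Branch taken: Yes

Yes


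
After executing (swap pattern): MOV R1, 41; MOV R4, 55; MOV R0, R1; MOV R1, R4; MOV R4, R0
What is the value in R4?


Register state trace (swap pattern):
  MOV R1, 41  → R1 = 41
  MOV R4, 55  → R4 = 55
  MOV R0, R1  → R0 = 41  (save R1)
  MOV R1, R4  → R1 = 55  (R1 gets R4's value)
  MOV R4, R0  → R4 = 41  (R4 gets saved value)
Final: R4 = 41

41


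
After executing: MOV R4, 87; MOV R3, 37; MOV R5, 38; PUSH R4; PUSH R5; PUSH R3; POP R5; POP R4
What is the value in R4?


Stack trace (top is rightmost):
  MOV R4, 87  → R4 = 87
  MOV R3, 37  → R3 = 37
  MOV R5, 38  → R5 = 38
  PUSH R4  → stack: [87]
  PUSH R5  → stack: [87, 38]
  PUSH R3  → stack: [87, 38, 37]
  POP R5  → R5 = 37, stack: [87, 38]
  POP R4  → R4 = 38, stack: [87]
Final: R4 = 38

38


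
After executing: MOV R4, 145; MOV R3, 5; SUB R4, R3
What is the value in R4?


Register state trace:
  MOV R4, 145  → R4 = 145
  MOV R3, 5  → R3 = 5
  SUB R4, R3  → R4 = 145 - 5 = 140
Final: R4 = 140

140


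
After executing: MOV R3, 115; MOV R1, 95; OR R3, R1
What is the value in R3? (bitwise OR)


Register state trace:
  MOV R3, 115  → R3 = 115 (0b01110011)
  MOV R1, 95  → R1 = 95 (0b01011111)
  OR R3, R1   → R3 = 115 OR 95 = 127 (0b01111111)
Final: R3 = 127

127


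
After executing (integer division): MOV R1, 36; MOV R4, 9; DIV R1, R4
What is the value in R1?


Register state trace:
  MOV R1, 36  → R1 = 36
  MOV R4, 9  → R4 = 9
  DIV R1, R4  → R1 = 36 // 9 = 4
Final: R1 = 4

4


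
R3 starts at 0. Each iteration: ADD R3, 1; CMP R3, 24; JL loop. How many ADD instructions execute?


Loop trace (R3 starts at 0, target 24, step 1):
  ADD #1: R3 = 0 + 1 = 1  → 1 < 24, loop
  ADD #2: R3 = 1 + 1 = 2  → 2 < 24, loop
  ADD #3: R3 = 2 + 1 = 3  → 3 < 24, loop
  ADD #4: R3 = 3 + 1 = 4  → 4 < 24, loop
  ADD #5: R3 = 4 + 1 = 5  → 5 < 24, loop
  ADD #6: R3 = 5 + 1 = 6  → 6 < 24, loop
  ADD #7: R3 = 6 + 1 = 7  → 7 < 24, loop
  ADD #8: R3 = 7 + 1 = 8  → 8 < 24, loop
  ADD #9: R3 = 8 + 1 = 9  → 9 < 24, loop
  ADD #10: R3 = 9 + 1 = 10  → 10 < 24, loop
  ADD #11: R3 = 10 + 1 = 11  → 11 < 24, loop
  ADD #12: R3 = 11 + 1 = 12  → 12 < 24, loop
  ADD #13: R3 = 12 + 1 = 13  → 13 < 24, loop
  ADD #14: R3 = 13 + 1 = 14  → 14 < 24, loop
  ADD #15: R3 = 14 + 1 = 15  → 15 < 24, loop
  ADD #16: R3 = 15 + 1 = 16  → 16 < 24, loop
  ADD #17: R3 = 16 + 1 = 17  → 17 < 24, loop
  ADD #18: R3 = 17 + 1 = 18  → 18 < 24, loop
  ADD #19: R3 = 18 + 1 = 19  → 19 < 24, loop
  ADD #20: R3 = 19 + 1 = 20  → 20 < 24, loop
  ADD #21: R3 = 20 + 1 = 21  → 21 < 24, loop
  ADD #22: R3 = 21 + 1 = 22  → 22 < 24, loop
  ADD #23: R3 = 22 + 1 = 23  → 23 < 24, loop
  ADD #24: R3 = 23 + 1 = 24  → 24 >= 24, exit
Total ADD instructions: 24

24


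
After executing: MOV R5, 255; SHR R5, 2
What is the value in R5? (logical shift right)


Register state trace:
  MOV R5, 255  → R5 = 255
  SHR R5, 2  → R5 = 255 >> 2 = 255 // 2^2 = 63
Final: R5 = 63

63


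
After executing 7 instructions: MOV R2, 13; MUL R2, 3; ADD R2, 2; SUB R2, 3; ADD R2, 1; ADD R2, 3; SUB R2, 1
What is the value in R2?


Register state trace:
  MOV R2, 13  → R2 = 13
  MUL R2, 3  → R2 = 13 * 3 = 39
  ADD R2, 2  → R2 = 39 + 2 = 41
  SUB R2, 3  → R2 = 41 - 3 = 38
  ADD R2, 1  → R2 = 38 + 1 = 39
  ADD R2, 3  → R2 = 39 + 3 = 42
  SUB R2, 1  → R2 = 42 - 1 = 41
Final: R2 = 41

41


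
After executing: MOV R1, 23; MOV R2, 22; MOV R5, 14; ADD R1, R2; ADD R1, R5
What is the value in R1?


Register state trace:
  MOV R1, 23  → R1 = 23
  MOV R2, 22  → R2 = 22
  MOV R5, 14  → R5 = 14
  ADD R1, R2  → R1 = 23 + 22 = 45
  ADD R1, R5  → R1 = 45 + 14 = 59
Final: R1 = 59

59


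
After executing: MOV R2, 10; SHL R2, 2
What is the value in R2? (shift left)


Register state trace:
  MOV R2, 10  → R2 = 10
  SHL R2, 2  → R2 = 10 << 2 = 10 * 2^2 = 40
Final: R2 = 40

40


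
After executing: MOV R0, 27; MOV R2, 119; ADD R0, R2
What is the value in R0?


Register state trace:
  MOV R0, 27  → R0 = 27
  MOV R2, 119  → R2 = 119
  ADD R0, R2  → R0 = 27 + 119 = 146
Final: R0 = 146

146


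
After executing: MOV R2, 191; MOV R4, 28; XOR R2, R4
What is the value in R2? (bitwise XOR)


Register state trace:
  MOV R2, 191  → R2 = 191 (0b10111111)
  MOV R4, 28  → R4 = 28 (0b00011100)
  XOR R2, R4  → R2 = 191 XOR 28 = 163 (0b10100011)
Final: R2 = 163

163


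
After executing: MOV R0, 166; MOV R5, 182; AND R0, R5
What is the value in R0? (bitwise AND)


Register state trace:
  MOV R0, 166  → R0 = 166 (0b10100110)
  MOV R5, 182  → R5 = 182 (0b10110110)
  AND R0, R5  → R0 = 166 AND 182 = 166 (0b10100110)
Final: R0 = 166

166


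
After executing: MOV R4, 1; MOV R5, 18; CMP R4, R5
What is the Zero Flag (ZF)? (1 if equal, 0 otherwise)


Register state trace:
  MOV R4, 1  → R4 = 1
  MOV R5, 18  → R5 = 18
  CMP R4, R5  → computes 1 - 18 = -17
  Result is nonzero, so values are not equal
ZF = 0

0


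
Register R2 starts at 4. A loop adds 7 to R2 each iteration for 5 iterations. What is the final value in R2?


Starting value: R2 = 4
  Iter 1: R2 = 4 + 7 = 11
  Iter 2: R2 = 11 + 7 = 18
  Iter 3: R2 = 18 + 7 = 25
  Iter 4: R2 = 25 + 7 = 32
  Iter 5: R2 = 32 + 7 = 39
Final: R2 = 39

39


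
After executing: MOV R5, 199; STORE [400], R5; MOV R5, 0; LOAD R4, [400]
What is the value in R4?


Register and memory trace:
  MOV R5, 199  → R5 = 199
  STORE [400], R5  → mem[400] = 199
  MOV R5, 0  → R5 = 0
  LOAD R4, [400]  → R4 = mem[400] = 199
Final: R4 = 199

199


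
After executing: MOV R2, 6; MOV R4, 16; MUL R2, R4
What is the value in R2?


Register state trace:
  MOV R2, 6  → R2 = 6
  MOV R4, 16  → R4 = 16
  MUL R2, R4  → R2 = 6 * 16 = 96
Final: R2 = 96

96


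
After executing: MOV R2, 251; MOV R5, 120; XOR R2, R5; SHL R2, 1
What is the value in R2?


Register state trace:
  MOV R2, 251  → R2 = 251 (0b11111011)
  MOV R5, 120  → R5 = 120 (0b01111000)
  XOR R2, R5  → R2 = 251 XOR 120 = 131 (0b10000011)
  SHL R2, 1  → R2 = 131 << 1 = 262
Final: R2 = 262

262


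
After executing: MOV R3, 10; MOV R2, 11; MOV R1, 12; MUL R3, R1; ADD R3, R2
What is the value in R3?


Register state trace:
  MOV R3, 10  → R3 = 10
  MOV R2, 11  → R2 = 11
  MOV R1, 12  → R1 = 12
  MUL R3, R1  → R3 = 10 * 12 = 120
  ADD R3, R2  → R3 = 120 + 11 = 131
Final: R3 = 131

131


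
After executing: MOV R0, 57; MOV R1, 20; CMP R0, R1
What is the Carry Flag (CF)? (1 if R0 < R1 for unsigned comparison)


Register state trace:
  MOV R0, 57  → R0 = 57
  MOV R1, 20  → R1 = 20
  CMP R0, R1  → unsigned 57 - 20: no borrow
  57 >= 20, so CF = 0
CF = 0

0


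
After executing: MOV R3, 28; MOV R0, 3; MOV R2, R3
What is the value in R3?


Register state trace:
  MOV R3, 28  → R3 = 28
  MOV R0, 3  → R0 = 3
  MOV R2, R3  → R2 = 28
Final: R3 = 28

28


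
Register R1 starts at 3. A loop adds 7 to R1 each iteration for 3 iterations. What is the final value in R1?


Starting value: R1 = 3
  Iter 1: R1 = 3 + 7 = 10
  Iter 2: R1 = 10 + 7 = 17
  Iter 3: R1 = 17 + 7 = 24
Final: R1 = 24

24


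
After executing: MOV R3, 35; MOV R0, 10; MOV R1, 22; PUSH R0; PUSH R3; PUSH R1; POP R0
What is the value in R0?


Stack trace (top is rightmost):
  MOV R3, 35  → R3 = 35
  MOV R0, 10  → R0 = 10
  MOV R1, 22  → R1 = 22
  PUSH R0  → stack: [10]
  PUSH R3  → stack: [10, 35]
  PUSH R1  → stack: [10, 35, 22]
  POP R0  → R0 = 22, stack: [10, 35]
Final: R0 = 22

22


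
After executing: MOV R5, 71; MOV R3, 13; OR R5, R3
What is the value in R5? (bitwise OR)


Register state trace:
  MOV R5, 71  → R5 = 71 (0b01000111)
  MOV R3, 13  → R3 = 13 (0b00001101)
  OR R5, R3   → R5 = 71 OR 13 = 79 (0b01001111)
Final: R5 = 79

79


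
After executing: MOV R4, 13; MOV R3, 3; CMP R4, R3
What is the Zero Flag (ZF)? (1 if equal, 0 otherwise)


Register state trace:
  MOV R4, 13  → R4 = 13
  MOV R3, 3  → R3 = 3
  CMP R4, R3  → computes 13 - 3 = 10
  Result is nonzero, so values are not equal
ZF = 0

0


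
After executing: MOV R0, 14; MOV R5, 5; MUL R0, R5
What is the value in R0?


Register state trace:
  MOV R0, 14  → R0 = 14
  MOV R5, 5  → R5 = 5
  MUL R0, R5  → R0 = 14 * 5 = 70
Final: R0 = 70

70


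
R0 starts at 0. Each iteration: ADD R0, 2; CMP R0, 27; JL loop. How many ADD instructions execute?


Loop trace (R0 starts at 0, target 27, step 2):
  ADD #1: R0 = 0 + 2 = 2  → 2 < 27, loop
  ADD #2: R0 = 2 + 2 = 4  → 4 < 27, loop
  ADD #3: R0 = 4 + 2 = 6  → 6 < 27, loop
  ADD #4: R0 = 6 + 2 = 8  → 8 < 27, loop
  ADD #5: R0 = 8 + 2 = 10  → 10 < 27, loop
  ADD #6: R0 = 10 + 2 = 12  → 12 < 27, loop
  ADD #7: R0 = 12 + 2 = 14  → 14 < 27, loop
  ADD #8: R0 = 14 + 2 = 16  → 16 < 27, loop
  ADD #9: R0 = 16 + 2 = 18  → 18 < 27, loop
  ADD #10: R0 = 18 + 2 = 20  → 20 < 27, loop
  ADD #11: R0 = 20 + 2 = 22  → 22 < 27, loop
  ADD #12: R0 = 22 + 2 = 24  → 24 < 27, loop
  ADD #13: R0 = 24 + 2 = 26  → 26 < 27, loop
  ADD #14: R0 = 26 + 2 = 28  → 28 >= 27, exit
Total ADD instructions: 14

14


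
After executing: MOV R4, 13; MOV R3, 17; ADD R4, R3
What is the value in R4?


Register state trace:
  MOV R4, 13  → R4 = 13
  MOV R3, 17  → R3 = 17
  ADD R4, R3  → R4 = 13 + 17 = 30
Final: R4 = 30

30


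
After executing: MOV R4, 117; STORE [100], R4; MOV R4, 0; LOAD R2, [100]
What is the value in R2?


Register and memory trace:
  MOV R4, 117  → R4 = 117
  STORE [100], R4  → mem[100] = 117
  MOV R4, 0  → R4 = 0
  LOAD R2, [100]  → R2 = mem[100] = 117
Final: R2 = 117

117


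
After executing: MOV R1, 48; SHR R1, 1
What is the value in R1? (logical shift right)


Register state trace:
  MOV R1, 48  → R1 = 48
  SHR R1, 1  → R1 = 48 >> 1 = 48 // 2^1 = 24
Final: R1 = 24

24


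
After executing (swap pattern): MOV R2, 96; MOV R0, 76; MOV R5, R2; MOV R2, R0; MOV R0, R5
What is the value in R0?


Register state trace (swap pattern):
  MOV R2, 96  → R2 = 96
  MOV R0, 76  → R0 = 76
  MOV R5, R2  → R5 = 96  (save R2)
  MOV R2, R0  → R2 = 76  (R2 gets R0's value)
  MOV R0, R5  → R0 = 96  (R0 gets saved value)
Final: R0 = 96

96


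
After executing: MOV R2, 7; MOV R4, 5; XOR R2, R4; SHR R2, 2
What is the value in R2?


Register state trace:
  MOV R2, 7  → R2 = 7 (0b00000111)
  MOV R4, 5  → R4 = 5 (0b00000101)
  XOR R2, R4  → R2 = 7 XOR 5 = 2 (0b00000010)
  SHR R2, 2  → R2 = 2 >> 2 = 0
Final: R2 = 0

0


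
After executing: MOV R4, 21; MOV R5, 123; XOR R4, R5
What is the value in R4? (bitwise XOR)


Register state trace:
  MOV R4, 21  → R4 = 21 (0b00010101)
  MOV R5, 123  → R5 = 123 (0b01111011)
  XOR R4, R5  → R4 = 21 XOR 123 = 110 (0b01101110)
Final: R4 = 110

110


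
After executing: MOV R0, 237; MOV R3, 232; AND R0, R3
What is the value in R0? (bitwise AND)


Register state trace:
  MOV R0, 237  → R0 = 237 (0b11101101)
  MOV R3, 232  → R3 = 232 (0b11101000)
  AND R0, R3  → R0 = 237 AND 232 = 232 (0b11101000)
Final: R0 = 232

232


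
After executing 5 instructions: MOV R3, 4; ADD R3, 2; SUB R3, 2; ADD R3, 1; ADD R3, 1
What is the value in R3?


Register state trace:
  MOV R3, 4  → R3 = 4
  ADD R3, 2  → R3 = 4 + 2 = 6
  SUB R3, 2  → R3 = 6 - 2 = 4
  ADD R3, 1  → R3 = 4 + 1 = 5
  ADD R3, 1  → R3 = 5 + 1 = 6
Final: R3 = 6

6


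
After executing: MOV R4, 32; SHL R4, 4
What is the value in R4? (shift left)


Register state trace:
  MOV R4, 32  → R4 = 32
  SHL R4, 4  → R4 = 32 << 4 = 32 * 2^4 = 512
Final: R4 = 512

512


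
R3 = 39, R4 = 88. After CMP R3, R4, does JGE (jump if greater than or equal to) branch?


Trace:
  R3 = 39, R4 = 88
  CMP R3, R4  → compares 39 vs 88
  JGE checks: is 39 greater than or equal to 88?
  39 < 88, so condition is false
Branch taken: No

No


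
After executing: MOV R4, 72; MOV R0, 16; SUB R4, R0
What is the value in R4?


Register state trace:
  MOV R4, 72  → R4 = 72
  MOV R0, 16  → R0 = 16
  SUB R4, R0  → R4 = 72 - 16 = 56
Final: R4 = 56

56


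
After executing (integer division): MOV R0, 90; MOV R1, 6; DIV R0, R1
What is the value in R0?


Register state trace:
  MOV R0, 90  → R0 = 90
  MOV R1, 6  → R1 = 6
  DIV R0, R1  → R0 = 90 // 6 = 15
Final: R0 = 15

15


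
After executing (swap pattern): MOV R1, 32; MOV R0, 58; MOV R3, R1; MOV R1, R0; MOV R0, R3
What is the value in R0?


Register state trace (swap pattern):
  MOV R1, 32  → R1 = 32
  MOV R0, 58  → R0 = 58
  MOV R3, R1  → R3 = 32  (save R1)
  MOV R1, R0  → R1 = 58  (R1 gets R0's value)
  MOV R0, R3  → R0 = 32  (R0 gets saved value)
Final: R0 = 32

32


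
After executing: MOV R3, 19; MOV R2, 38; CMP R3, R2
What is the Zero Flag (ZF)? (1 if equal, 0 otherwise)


Register state trace:
  MOV R3, 19  → R3 = 19
  MOV R2, 38  → R2 = 38
  CMP R3, R2  → computes 19 - 38 = -19
  Result is nonzero, so values are not equal
ZF = 0

0


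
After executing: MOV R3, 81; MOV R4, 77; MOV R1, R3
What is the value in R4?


Register state trace:
  MOV R3, 81  → R3 = 81
  MOV R4, 77  → R4 = 77
  MOV R1, R3  → R1 = 81
Final: R4 = 77

77


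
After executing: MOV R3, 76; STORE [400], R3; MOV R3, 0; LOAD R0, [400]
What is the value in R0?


Register and memory trace:
  MOV R3, 76  → R3 = 76
  STORE [400], R3  → mem[400] = 76
  MOV R3, 0  → R3 = 0
  LOAD R0, [400]  → R0 = mem[400] = 76
Final: R0 = 76

76


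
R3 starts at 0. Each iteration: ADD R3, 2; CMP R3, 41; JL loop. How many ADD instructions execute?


Loop trace (R3 starts at 0, target 41, step 2):
  ADD #1: R3 = 0 + 2 = 2  → 2 < 41, loop
  ADD #2: R3 = 2 + 2 = 4  → 4 < 41, loop
  ADD #3: R3 = 4 + 2 = 6  → 6 < 41, loop
  ADD #4: R3 = 6 + 2 = 8  → 8 < 41, loop
  ADD #5: R3 = 8 + 2 = 10  → 10 < 41, loop
  ADD #6: R3 = 10 + 2 = 12  → 12 < 41, loop
  ADD #7: R3 = 12 + 2 = 14  → 14 < 41, loop
  ADD #8: R3 = 14 + 2 = 16  → 16 < 41, loop
  ADD #9: R3 = 16 + 2 = 18  → 18 < 41, loop
  ADD #10: R3 = 18 + 2 = 20  → 20 < 41, loop
  ADD #11: R3 = 20 + 2 = 22  → 22 < 41, loop
  ADD #12: R3 = 22 + 2 = 24  → 24 < 41, loop
  ADD #13: R3 = 24 + 2 = 26  → 26 < 41, loop
  ADD #14: R3 = 26 + 2 = 28  → 28 < 41, loop
  ADD #15: R3 = 28 + 2 = 30  → 30 < 41, loop
  ADD #16: R3 = 30 + 2 = 32  → 32 < 41, loop
  ADD #17: R3 = 32 + 2 = 34  → 34 < 41, loop
  ADD #18: R3 = 34 + 2 = 36  → 36 < 41, loop
  ADD #19: R3 = 36 + 2 = 38  → 38 < 41, loop
  ADD #20: R3 = 38 + 2 = 40  → 40 < 41, loop
  ADD #21: R3 = 40 + 2 = 42  → 42 >= 41, exit
Total ADD instructions: 21

21


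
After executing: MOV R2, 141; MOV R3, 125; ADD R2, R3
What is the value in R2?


Register state trace:
  MOV R2, 141  → R2 = 141
  MOV R3, 125  → R3 = 125
  ADD R2, R3  → R2 = 141 + 125 = 266
Final: R2 = 266

266


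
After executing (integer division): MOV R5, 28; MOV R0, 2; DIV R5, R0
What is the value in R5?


Register state trace:
  MOV R5, 28  → R5 = 28
  MOV R0, 2  → R0 = 2
  DIV R5, R0  → R5 = 28 // 2 = 14
Final: R5 = 14

14


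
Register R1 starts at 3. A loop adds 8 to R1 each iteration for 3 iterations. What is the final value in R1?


Starting value: R1 = 3
  Iter 1: R1 = 3 + 8 = 11
  Iter 2: R1 = 11 + 8 = 19
  Iter 3: R1 = 19 + 8 = 27
Final: R1 = 27

27


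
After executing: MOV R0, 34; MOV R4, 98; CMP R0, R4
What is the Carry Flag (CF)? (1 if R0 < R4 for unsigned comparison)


Register state trace:
  MOV R0, 34  → R0 = 34
  MOV R4, 98  → R4 = 98
  CMP R0, R4  → unsigned 34 - 98: borrow occurs
  34 < 98, so CF = 1
CF = 1

1


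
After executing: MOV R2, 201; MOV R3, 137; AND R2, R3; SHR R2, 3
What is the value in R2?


Register state trace:
  MOV R2, 201  → R2 = 201 (0b11001001)
  MOV R3, 137  → R3 = 137 (0b10001001)
  AND R2, R3  → R2 = 201 AND 137 = 137 (0b10001001)
  SHR R2, 3  → R2 = 137 >> 3 = 17
Final: R2 = 17

17


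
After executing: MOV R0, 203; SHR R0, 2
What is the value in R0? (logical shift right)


Register state trace:
  MOV R0, 203  → R0 = 203
  SHR R0, 2  → R0 = 203 >> 2 = 203 // 2^2 = 50
Final: R0 = 50

50


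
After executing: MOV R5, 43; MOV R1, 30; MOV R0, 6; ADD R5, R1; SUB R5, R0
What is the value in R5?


Register state trace:
  MOV R5, 43  → R5 = 43
  MOV R1, 30  → R1 = 30
  MOV R0, 6  → R0 = 6
  ADD R5, R1  → R5 = 43 + 30 = 73
  SUB R5, R0  → R5 = 73 - 6 = 67
Final: R5 = 67

67


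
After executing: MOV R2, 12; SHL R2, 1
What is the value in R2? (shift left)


Register state trace:
  MOV R2, 12  → R2 = 12
  SHL R2, 1  → R2 = 12 << 1 = 12 * 2^1 = 24
Final: R2 = 24

24


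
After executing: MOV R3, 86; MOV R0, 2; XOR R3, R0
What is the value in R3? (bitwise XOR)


Register state trace:
  MOV R3, 86  → R3 = 86 (0b01010110)
  MOV R0, 2  → R0 = 2 (0b00000010)
  XOR R3, R0  → R3 = 86 XOR 2 = 84 (0b01010100)
Final: R3 = 84

84


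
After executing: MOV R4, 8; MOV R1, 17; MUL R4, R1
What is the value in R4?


Register state trace:
  MOV R4, 8  → R4 = 8
  MOV R1, 17  → R1 = 17
  MUL R4, R1  → R4 = 8 * 17 = 136
Final: R4 = 136

136


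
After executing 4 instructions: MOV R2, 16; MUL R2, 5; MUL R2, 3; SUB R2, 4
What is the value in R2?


Register state trace:
  MOV R2, 16  → R2 = 16
  MUL R2, 5  → R2 = 16 * 5 = 80
  MUL R2, 3  → R2 = 80 * 3 = 240
  SUB R2, 4  → R2 = 240 - 4 = 236
Final: R2 = 236

236


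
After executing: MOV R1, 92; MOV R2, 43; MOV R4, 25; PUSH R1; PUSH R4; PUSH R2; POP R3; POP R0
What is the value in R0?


Stack trace (top is rightmost):
  MOV R1, 92  → R1 = 92
  MOV R2, 43  → R2 = 43
  MOV R4, 25  → R4 = 25
  PUSH R1  → stack: [92]
  PUSH R4  → stack: [92, 25]
  PUSH R2  → stack: [92, 25, 43]
  POP R3  → R3 = 43, stack: [92, 25]
  POP R0  → R0 = 25, stack: [92]
Final: R0 = 25

25


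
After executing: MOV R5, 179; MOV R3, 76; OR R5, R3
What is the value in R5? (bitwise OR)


Register state trace:
  MOV R5, 179  → R5 = 179 (0b10110011)
  MOV R3, 76  → R3 = 76 (0b01001100)
  OR R5, R3   → R5 = 179 OR 76 = 255 (0b11111111)
Final: R5 = 255

255


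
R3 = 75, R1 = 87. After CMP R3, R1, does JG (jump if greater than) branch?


Trace:
  R3 = 75, R1 = 87
  CMP R3, R1  → compares 75 vs 87
  JG checks: is 75 greater than 87?
  75 < 87, so condition is false
Branch taken: No

No


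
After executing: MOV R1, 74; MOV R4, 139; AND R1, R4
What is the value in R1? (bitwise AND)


Register state trace:
  MOV R1, 74  → R1 = 74 (0b01001010)
  MOV R4, 139  → R4 = 139 (0b10001011)
  AND R1, R4  → R1 = 74 AND 139 = 10 (0b00001010)
Final: R1 = 10

10


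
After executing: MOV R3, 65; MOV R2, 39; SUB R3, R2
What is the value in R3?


Register state trace:
  MOV R3, 65  → R3 = 65
  MOV R2, 39  → R2 = 39
  SUB R3, R2  → R3 = 65 - 39 = 26
Final: R3 = 26

26


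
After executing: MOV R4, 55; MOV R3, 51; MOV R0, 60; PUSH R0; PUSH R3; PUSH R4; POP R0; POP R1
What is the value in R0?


Stack trace (top is rightmost):
  MOV R4, 55  → R4 = 55
  MOV R3, 51  → R3 = 51
  MOV R0, 60  → R0 = 60
  PUSH R0  → stack: [60]
  PUSH R3  → stack: [60, 51]
  PUSH R4  → stack: [60, 51, 55]
  POP R0  → R0 = 55, stack: [60, 51]
  POP R1  → R1 = 51, stack: [60]
Final: R0 = 55

55


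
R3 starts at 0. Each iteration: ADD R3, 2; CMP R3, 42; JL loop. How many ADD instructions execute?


Loop trace (R3 starts at 0, target 42, step 2):
  ADD #1: R3 = 0 + 2 = 2  → 2 < 42, loop
  ADD #2: R3 = 2 + 2 = 4  → 4 < 42, loop
  ADD #3: R3 = 4 + 2 = 6  → 6 < 42, loop
  ADD #4: R3 = 6 + 2 = 8  → 8 < 42, loop
  ADD #5: R3 = 8 + 2 = 10  → 10 < 42, loop
  ADD #6: R3 = 10 + 2 = 12  → 12 < 42, loop
  ADD #7: R3 = 12 + 2 = 14  → 14 < 42, loop
  ADD #8: R3 = 14 + 2 = 16  → 16 < 42, loop
  ADD #9: R3 = 16 + 2 = 18  → 18 < 42, loop
  ADD #10: R3 = 18 + 2 = 20  → 20 < 42, loop
  ADD #11: R3 = 20 + 2 = 22  → 22 < 42, loop
  ADD #12: R3 = 22 + 2 = 24  → 24 < 42, loop
  ADD #13: R3 = 24 + 2 = 26  → 26 < 42, loop
  ADD #14: R3 = 26 + 2 = 28  → 28 < 42, loop
  ADD #15: R3 = 28 + 2 = 30  → 30 < 42, loop
  ADD #16: R3 = 30 + 2 = 32  → 32 < 42, loop
  ADD #17: R3 = 32 + 2 = 34  → 34 < 42, loop
  ADD #18: R3 = 34 + 2 = 36  → 36 < 42, loop
  ADD #19: R3 = 36 + 2 = 38  → 38 < 42, loop
  ADD #20: R3 = 38 + 2 = 40  → 40 < 42, loop
  ADD #21: R3 = 40 + 2 = 42  → 42 >= 42, exit
Total ADD instructions: 21

21


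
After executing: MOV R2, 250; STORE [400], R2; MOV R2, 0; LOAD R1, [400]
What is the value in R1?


Register and memory trace:
  MOV R2, 250  → R2 = 250
  STORE [400], R2  → mem[400] = 250
  MOV R2, 0  → R2 = 0
  LOAD R1, [400]  → R1 = mem[400] = 250
Final: R1 = 250

250


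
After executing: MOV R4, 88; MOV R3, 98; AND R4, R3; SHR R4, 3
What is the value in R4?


Register state trace:
  MOV R4, 88  → R4 = 88 (0b01011000)
  MOV R3, 98  → R3 = 98 (0b01100010)
  AND R4, R3  → R4 = 88 AND 98 = 64 (0b01000000)
  SHR R4, 3  → R4 = 64 >> 3 = 8
Final: R4 = 8

8


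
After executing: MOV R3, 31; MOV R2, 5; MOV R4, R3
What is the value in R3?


Register state trace:
  MOV R3, 31  → R3 = 31
  MOV R2, 5  → R2 = 5
  MOV R4, R3  → R4 = 31
Final: R3 = 31

31


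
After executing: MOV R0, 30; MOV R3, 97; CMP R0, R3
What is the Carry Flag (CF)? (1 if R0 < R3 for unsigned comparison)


Register state trace:
  MOV R0, 30  → R0 = 30
  MOV R3, 97  → R3 = 97
  CMP R0, R3  → unsigned 30 - 97: borrow occurs
  30 < 97, so CF = 1
CF = 1

1


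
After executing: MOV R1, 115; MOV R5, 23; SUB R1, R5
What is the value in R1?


Register state trace:
  MOV R1, 115  → R1 = 115
  MOV R5, 23  → R5 = 23
  SUB R1, R5  → R1 = 115 - 23 = 92
Final: R1 = 92

92


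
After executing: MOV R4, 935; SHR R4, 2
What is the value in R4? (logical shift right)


Register state trace:
  MOV R4, 935  → R4 = 935
  SHR R4, 2  → R4 = 935 >> 2 = 935 // 2^2 = 233
Final: R4 = 233

233


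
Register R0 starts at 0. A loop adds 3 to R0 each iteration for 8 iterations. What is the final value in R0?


Starting value: R0 = 0
  Iter 1: R0 = 0 + 3 = 3
  Iter 2: R0 = 3 + 3 = 6
  Iter 3: R0 = 6 + 3 = 9
  Iter 4: R0 = 9 + 3 = 12
  Iter 5: R0 = 12 + 3 = 15
  Iter 6: R0 = 15 + 3 = 18
  Iter 7: R0 = 18 + 3 = 21
  Iter 8: R0 = 21 + 3 = 24
Final: R0 = 24

24


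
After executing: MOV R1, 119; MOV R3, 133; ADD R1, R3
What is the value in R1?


Register state trace:
  MOV R1, 119  → R1 = 119
  MOV R3, 133  → R3 = 133
  ADD R1, R3  → R1 = 119 + 133 = 252
Final: R1 = 252

252


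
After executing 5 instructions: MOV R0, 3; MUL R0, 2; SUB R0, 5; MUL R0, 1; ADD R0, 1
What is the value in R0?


Register state trace:
  MOV R0, 3  → R0 = 3
  MUL R0, 2  → R0 = 3 * 2 = 6
  SUB R0, 5  → R0 = 6 - 5 = 1
  MUL R0, 1  → R0 = 1 * 1 = 1
  ADD R0, 1  → R0 = 1 + 1 = 2
Final: R0 = 2

2


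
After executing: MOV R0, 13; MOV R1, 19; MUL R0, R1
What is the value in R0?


Register state trace:
  MOV R0, 13  → R0 = 13
  MOV R1, 19  → R1 = 19
  MUL R0, R1  → R0 = 13 * 19 = 247
Final: R0 = 247

247


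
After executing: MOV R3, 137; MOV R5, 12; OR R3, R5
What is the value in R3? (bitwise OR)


Register state trace:
  MOV R3, 137  → R3 = 137 (0b10001001)
  MOV R5, 12  → R5 = 12 (0b00001100)
  OR R3, R5   → R3 = 137 OR 12 = 141 (0b10001101)
Final: R3 = 141

141


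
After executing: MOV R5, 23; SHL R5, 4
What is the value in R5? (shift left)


Register state trace:
  MOV R5, 23  → R5 = 23
  SHL R5, 4  → R5 = 23 << 4 = 23 * 2^4 = 368
Final: R5 = 368

368


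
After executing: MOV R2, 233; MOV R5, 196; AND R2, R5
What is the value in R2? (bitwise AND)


Register state trace:
  MOV R2, 233  → R2 = 233 (0b11101001)
  MOV R5, 196  → R5 = 196 (0b11000100)
  AND R2, R5  → R2 = 233 AND 196 = 192 (0b11000000)
Final: R2 = 192

192


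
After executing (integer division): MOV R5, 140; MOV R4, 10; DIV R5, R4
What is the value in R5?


Register state trace:
  MOV R5, 140  → R5 = 140
  MOV R4, 10  → R4 = 10
  DIV R5, R4  → R5 = 140 // 10 = 14
Final: R5 = 14

14


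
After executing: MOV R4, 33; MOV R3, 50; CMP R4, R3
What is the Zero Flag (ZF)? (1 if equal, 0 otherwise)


Register state trace:
  MOV R4, 33  → R4 = 33
  MOV R3, 50  → R3 = 50
  CMP R4, R3  → computes 33 - 50 = -17
  Result is nonzero, so values are not equal
ZF = 0

0


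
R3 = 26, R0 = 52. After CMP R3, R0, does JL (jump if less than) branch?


Trace:
  R3 = 26, R0 = 52
  CMP R3, R0  → compares 26 vs 52
  JL checks: is 26 less than 52?
  26 < 52, so condition is true
Branch taken: Yes

Yes


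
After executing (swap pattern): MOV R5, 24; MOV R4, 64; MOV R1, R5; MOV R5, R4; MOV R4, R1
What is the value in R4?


Register state trace (swap pattern):
  MOV R5, 24  → R5 = 24
  MOV R4, 64  → R4 = 64
  MOV R1, R5  → R1 = 24  (save R5)
  MOV R5, R4  → R5 = 64  (R5 gets R4's value)
  MOV R4, R1  → R4 = 24  (R4 gets saved value)
Final: R4 = 24

24


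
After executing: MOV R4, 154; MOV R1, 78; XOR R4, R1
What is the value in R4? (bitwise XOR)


Register state trace:
  MOV R4, 154  → R4 = 154 (0b10011010)
  MOV R1, 78  → R1 = 78 (0b01001110)
  XOR R4, R1  → R4 = 154 XOR 78 = 212 (0b11010100)
Final: R4 = 212

212


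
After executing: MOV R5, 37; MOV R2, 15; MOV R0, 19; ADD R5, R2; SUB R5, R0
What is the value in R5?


Register state trace:
  MOV R5, 37  → R5 = 37
  MOV R2, 15  → R2 = 15
  MOV R0, 19  → R0 = 19
  ADD R5, R2  → R5 = 37 + 15 = 52
  SUB R5, R0  → R5 = 52 - 19 = 33
Final: R5 = 33

33


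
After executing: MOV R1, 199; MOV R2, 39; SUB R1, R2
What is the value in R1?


Register state trace:
  MOV R1, 199  → R1 = 199
  MOV R2, 39  → R2 = 39
  SUB R1, R2  → R1 = 199 - 39 = 160
Final: R1 = 160

160


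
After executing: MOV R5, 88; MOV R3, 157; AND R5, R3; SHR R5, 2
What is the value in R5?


Register state trace:
  MOV R5, 88  → R5 = 88 (0b01011000)
  MOV R3, 157  → R3 = 157 (0b10011101)
  AND R5, R3  → R5 = 88 AND 157 = 24 (0b00011000)
  SHR R5, 2  → R5 = 24 >> 2 = 6
Final: R5 = 6

6


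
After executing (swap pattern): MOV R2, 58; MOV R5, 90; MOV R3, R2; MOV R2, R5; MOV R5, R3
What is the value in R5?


Register state trace (swap pattern):
  MOV R2, 58  → R2 = 58
  MOV R5, 90  → R5 = 90
  MOV R3, R2  → R3 = 58  (save R2)
  MOV R2, R5  → R2 = 90  (R2 gets R5's value)
  MOV R5, R3  → R5 = 58  (R5 gets saved value)
Final: R5 = 58

58


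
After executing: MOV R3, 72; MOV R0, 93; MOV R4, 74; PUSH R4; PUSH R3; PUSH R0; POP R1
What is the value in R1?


Stack trace (top is rightmost):
  MOV R3, 72  → R3 = 72
  MOV R0, 93  → R0 = 93
  MOV R4, 74  → R4 = 74
  PUSH R4  → stack: [74]
  PUSH R3  → stack: [74, 72]
  PUSH R0  → stack: [74, 72, 93]
  POP R1  → R1 = 93, stack: [74, 72]
Final: R1 = 93

93


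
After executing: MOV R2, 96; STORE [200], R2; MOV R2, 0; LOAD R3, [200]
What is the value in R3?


Register and memory trace:
  MOV R2, 96  → R2 = 96
  STORE [200], R2  → mem[200] = 96
  MOV R2, 0  → R2 = 0
  LOAD R3, [200]  → R3 = mem[200] = 96
Final: R3 = 96

96


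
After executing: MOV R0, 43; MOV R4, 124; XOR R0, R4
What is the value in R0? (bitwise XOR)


Register state trace:
  MOV R0, 43  → R0 = 43 (0b00101011)
  MOV R4, 124  → R4 = 124 (0b01111100)
  XOR R0, R4  → R0 = 43 XOR 124 = 87 (0b01010111)
Final: R0 = 87

87


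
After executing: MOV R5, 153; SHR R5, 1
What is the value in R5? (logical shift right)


Register state trace:
  MOV R5, 153  → R5 = 153
  SHR R5, 1  → R5 = 153 >> 1 = 153 // 2^1 = 76
Final: R5 = 76

76


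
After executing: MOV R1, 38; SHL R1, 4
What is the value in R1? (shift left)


Register state trace:
  MOV R1, 38  → R1 = 38
  SHL R1, 4  → R1 = 38 << 4 = 38 * 2^4 = 608
Final: R1 = 608

608


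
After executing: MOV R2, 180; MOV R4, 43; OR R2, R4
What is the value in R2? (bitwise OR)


Register state trace:
  MOV R2, 180  → R2 = 180 (0b10110100)
  MOV R4, 43  → R4 = 43 (0b00101011)
  OR R2, R4   → R2 = 180 OR 43 = 191 (0b10111111)
Final: R2 = 191

191


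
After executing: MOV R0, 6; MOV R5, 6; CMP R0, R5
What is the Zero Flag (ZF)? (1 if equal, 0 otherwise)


Register state trace:
  MOV R0, 6  → R0 = 6
  MOV R5, 6  → R5 = 6
  CMP R0, R5  → computes 6 - 6 = 0
  Result is zero, so values are equal
ZF = 1

1


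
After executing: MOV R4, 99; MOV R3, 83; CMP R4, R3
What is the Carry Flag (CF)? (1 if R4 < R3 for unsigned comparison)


Register state trace:
  MOV R4, 99  → R4 = 99
  MOV R3, 83  → R3 = 83
  CMP R4, R3  → unsigned 99 - 83: no borrow
  99 >= 83, so CF = 0
CF = 0

0


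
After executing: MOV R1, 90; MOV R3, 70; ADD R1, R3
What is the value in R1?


Register state trace:
  MOV R1, 90  → R1 = 90
  MOV R3, 70  → R3 = 70
  ADD R1, R3  → R1 = 90 + 70 = 160
Final: R1 = 160

160


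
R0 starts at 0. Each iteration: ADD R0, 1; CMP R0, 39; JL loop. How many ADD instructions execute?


Loop trace (R0 starts at 0, target 39, step 1):
  ADD #1: R0 = 0 + 1 = 1  → 1 < 39, loop
  ADD #2: R0 = 1 + 1 = 2  → 2 < 39, loop
  ADD #3: R0 = 2 + 1 = 3  → 3 < 39, loop
  ADD #4: R0 = 3 + 1 = 4  → 4 < 39, loop
  ADD #5: R0 = 4 + 1 = 5  → 5 < 39, loop
  ADD #6: R0 = 5 + 1 = 6  → 6 < 39, loop
  ADD #7: R0 = 6 + 1 = 7  → 7 < 39, loop
  ADD #8: R0 = 7 + 1 = 8  → 8 < 39, loop
  ADD #9: R0 = 8 + 1 = 9  → 9 < 39, loop
  ADD #10: R0 = 9 + 1 = 10  → 10 < 39, loop
  ADD #11: R0 = 10 + 1 = 11  → 11 < 39, loop
  ADD #12: R0 = 11 + 1 = 12  → 12 < 39, loop
  ADD #13: R0 = 12 + 1 = 13  → 13 < 39, loop
  ADD #14: R0 = 13 + 1 = 14  → 14 < 39, loop
  ADD #15: R0 = 14 + 1 = 15  → 15 < 39, loop
  ADD #16: R0 = 15 + 1 = 16  → 16 < 39, loop
  ADD #17: R0 = 16 + 1 = 17  → 17 < 39, loop
  ADD #18: R0 = 17 + 1 = 18  → 18 < 39, loop
  ADD #19: R0 = 18 + 1 = 19  → 19 < 39, loop
  ADD #20: R0 = 19 + 1 = 20  → 20 < 39, loop
  ADD #21: R0 = 20 + 1 = 21  → 21 < 39, loop
  ADD #22: R0 = 21 + 1 = 22  → 22 < 39, loop
  ADD #23: R0 = 22 + 1 = 23  → 23 < 39, loop
  ADD #24: R0 = 23 + 1 = 24  → 24 < 39, loop
  ADD #25: R0 = 24 + 1 = 25  → 25 < 39, loop
  ADD #26: R0 = 25 + 1 = 26  → 26 < 39, loop
  ADD #27: R0 = 26 + 1 = 27  → 27 < 39, loop
  ADD #28: R0 = 27 + 1 = 28  → 28 < 39, loop
  ADD #29: R0 = 28 + 1 = 29  → 29 < 39, loop
  ADD #30: R0 = 29 + 1 = 30  → 30 < 39, loop
  ADD #31: R0 = 30 + 1 = 31  → 31 < 39, loop
  ADD #32: R0 = 31 + 1 = 32  → 32 < 39, loop
  ADD #33: R0 = 32 + 1 = 33  → 33 < 39, loop
  ADD #34: R0 = 33 + 1 = 34  → 34 < 39, loop
  ADD #35: R0 = 34 + 1 = 35  → 35 < 39, loop
  ADD #36: R0 = 35 + 1 = 36  → 36 < 39, loop
  ADD #37: R0 = 36 + 1 = 37  → 37 < 39, loop
  ADD #38: R0 = 37 + 1 = 38  → 38 < 39, loop
  ADD #39: R0 = 38 + 1 = 39  → 39 >= 39, exit
Total ADD instructions: 39

39


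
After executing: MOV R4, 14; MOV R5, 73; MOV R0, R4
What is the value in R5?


Register state trace:
  MOV R4, 14  → R4 = 14
  MOV R5, 73  → R5 = 73
  MOV R0, R4  → R0 = 14
Final: R5 = 73

73


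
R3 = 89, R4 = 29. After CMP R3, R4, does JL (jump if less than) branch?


Trace:
  R3 = 89, R4 = 29
  CMP R3, R4  → compares 89 vs 29
  JL checks: is 89 less than 29?
  89 > 29, so condition is false
Branch taken: No

No


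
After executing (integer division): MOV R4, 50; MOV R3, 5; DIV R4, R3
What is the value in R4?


Register state trace:
  MOV R4, 50  → R4 = 50
  MOV R3, 5  → R3 = 5
  DIV R4, R3  → R4 = 50 // 5 = 10
Final: R4 = 10

10


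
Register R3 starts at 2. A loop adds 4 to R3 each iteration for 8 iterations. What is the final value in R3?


Starting value: R3 = 2
  Iter 1: R3 = 2 + 4 = 6
  Iter 2: R3 = 6 + 4 = 10
  Iter 3: R3 = 10 + 4 = 14
  Iter 4: R3 = 14 + 4 = 18
  Iter 5: R3 = 18 + 4 = 22
  Iter 6: R3 = 22 + 4 = 26
  Iter 7: R3 = 26 + 4 = 30
  Iter 8: R3 = 30 + 4 = 34
Final: R3 = 34

34


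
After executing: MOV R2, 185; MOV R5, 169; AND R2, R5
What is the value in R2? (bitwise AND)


Register state trace:
  MOV R2, 185  → R2 = 185 (0b10111001)
  MOV R5, 169  → R5 = 169 (0b10101001)
  AND R2, R5  → R2 = 185 AND 169 = 169 (0b10101001)
Final: R2 = 169

169


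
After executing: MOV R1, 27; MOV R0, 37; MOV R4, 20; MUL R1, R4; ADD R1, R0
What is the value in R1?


Register state trace:
  MOV R1, 27  → R1 = 27
  MOV R0, 37  → R0 = 37
  MOV R4, 20  → R4 = 20
  MUL R1, R4  → R1 = 27 * 20 = 540
  ADD R1, R0  → R1 = 540 + 37 = 577
Final: R1 = 577

577


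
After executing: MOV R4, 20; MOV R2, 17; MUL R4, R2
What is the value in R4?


Register state trace:
  MOV R4, 20  → R4 = 20
  MOV R2, 17  → R2 = 17
  MUL R4, R2  → R4 = 20 * 17 = 340
Final: R4 = 340

340


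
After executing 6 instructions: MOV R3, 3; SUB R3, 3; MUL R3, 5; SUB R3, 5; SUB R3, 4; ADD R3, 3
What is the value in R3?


Register state trace:
  MOV R3, 3  → R3 = 3
  SUB R3, 3  → R3 = 3 - 3 = 0
  MUL R3, 5  → R3 = 0 * 5 = 0
  SUB R3, 5  → R3 = 0 - 5 = -5
  SUB R3, 4  → R3 = -5 - 4 = -9
  ADD R3, 3  → R3 = -9 + 3 = -6
Final: R3 = -6

-6


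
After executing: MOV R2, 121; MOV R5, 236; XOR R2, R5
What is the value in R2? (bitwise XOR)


Register state trace:
  MOV R2, 121  → R2 = 121 (0b01111001)
  MOV R5, 236  → R5 = 236 (0b11101100)
  XOR R2, R5  → R2 = 121 XOR 236 = 149 (0b10010101)
Final: R2 = 149

149


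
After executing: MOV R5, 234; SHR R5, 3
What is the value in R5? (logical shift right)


Register state trace:
  MOV R5, 234  → R5 = 234
  SHR R5, 3  → R5 = 234 >> 3 = 234 // 2^3 = 29
Final: R5 = 29

29


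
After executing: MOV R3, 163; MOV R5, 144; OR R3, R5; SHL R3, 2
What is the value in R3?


Register state trace:
  MOV R3, 163  → R3 = 163 (0b10100011)
  MOV R5, 144  → R5 = 144 (0b10010000)
  OR R3, R5  → R3 = 163 OR 144 = 179 (0b10110011)
  SHL R3, 2  → R3 = 179 << 2 = 716
Final: R3 = 716

716


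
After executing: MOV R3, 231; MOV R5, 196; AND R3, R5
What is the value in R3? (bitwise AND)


Register state trace:
  MOV R3, 231  → R3 = 231 (0b11100111)
  MOV R5, 196  → R5 = 196 (0b11000100)
  AND R3, R5  → R3 = 231 AND 196 = 196 (0b11000100)
Final: R3 = 196

196


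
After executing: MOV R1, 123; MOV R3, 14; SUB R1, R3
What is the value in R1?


Register state trace:
  MOV R1, 123  → R1 = 123
  MOV R3, 14  → R3 = 14
  SUB R1, R3  → R1 = 123 - 14 = 109
Final: R1 = 109

109


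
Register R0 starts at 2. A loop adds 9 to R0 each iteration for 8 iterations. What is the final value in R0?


Starting value: R0 = 2
  Iter 1: R0 = 2 + 9 = 11
  Iter 2: R0 = 11 + 9 = 20
  Iter 3: R0 = 20 + 9 = 29
  Iter 4: R0 = 29 + 9 = 38
  Iter 5: R0 = 38 + 9 = 47
  Iter 6: R0 = 47 + 9 = 56
  Iter 7: R0 = 56 + 9 = 65
  Iter 8: R0 = 65 + 9 = 74
Final: R0 = 74

74


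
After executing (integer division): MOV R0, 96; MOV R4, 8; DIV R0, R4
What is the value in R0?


Register state trace:
  MOV R0, 96  → R0 = 96
  MOV R4, 8  → R4 = 8
  DIV R0, R4  → R0 = 96 // 8 = 12
Final: R0 = 12

12


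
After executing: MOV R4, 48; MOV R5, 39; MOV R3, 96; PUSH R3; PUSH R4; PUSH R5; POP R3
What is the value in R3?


Stack trace (top is rightmost):
  MOV R4, 48  → R4 = 48
  MOV R5, 39  → R5 = 39
  MOV R3, 96  → R3 = 96
  PUSH R3  → stack: [96]
  PUSH R4  → stack: [96, 48]
  PUSH R5  → stack: [96, 48, 39]
  POP R3  → R3 = 39, stack: [96, 48]
Final: R3 = 39

39


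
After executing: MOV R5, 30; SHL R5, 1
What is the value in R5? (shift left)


Register state trace:
  MOV R5, 30  → R5 = 30
  SHL R5, 1  → R5 = 30 << 1 = 30 * 2^1 = 60
Final: R5 = 60

60


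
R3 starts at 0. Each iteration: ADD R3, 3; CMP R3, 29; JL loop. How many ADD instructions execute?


Loop trace (R3 starts at 0, target 29, step 3):
  ADD #1: R3 = 0 + 3 = 3  → 3 < 29, loop
  ADD #2: R3 = 3 + 3 = 6  → 6 < 29, loop
  ADD #3: R3 = 6 + 3 = 9  → 9 < 29, loop
  ADD #4: R3 = 9 + 3 = 12  → 12 < 29, loop
  ADD #5: R3 = 12 + 3 = 15  → 15 < 29, loop
  ADD #6: R3 = 15 + 3 = 18  → 18 < 29, loop
  ADD #7: R3 = 18 + 3 = 21  → 21 < 29, loop
  ADD #8: R3 = 21 + 3 = 24  → 24 < 29, loop
  ADD #9: R3 = 24 + 3 = 27  → 27 < 29, loop
  ADD #10: R3 = 27 + 3 = 30  → 30 >= 29, exit
Total ADD instructions: 10

10


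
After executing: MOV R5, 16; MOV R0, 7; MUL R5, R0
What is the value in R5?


Register state trace:
  MOV R5, 16  → R5 = 16
  MOV R0, 7  → R0 = 7
  MUL R5, R0  → R5 = 16 * 7 = 112
Final: R5 = 112

112


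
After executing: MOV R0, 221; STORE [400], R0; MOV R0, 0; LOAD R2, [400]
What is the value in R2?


Register and memory trace:
  MOV R0, 221  → R0 = 221
  STORE [400], R0  → mem[400] = 221
  MOV R0, 0  → R0 = 0
  LOAD R2, [400]  → R2 = mem[400] = 221
Final: R2 = 221

221


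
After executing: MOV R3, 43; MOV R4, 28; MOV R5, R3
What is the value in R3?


Register state trace:
  MOV R3, 43  → R3 = 43
  MOV R4, 28  → R4 = 28
  MOV R5, R3  → R5 = 43
Final: R3 = 43

43


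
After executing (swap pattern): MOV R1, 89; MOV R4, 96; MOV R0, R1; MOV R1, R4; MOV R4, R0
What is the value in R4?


Register state trace (swap pattern):
  MOV R1, 89  → R1 = 89
  MOV R4, 96  → R4 = 96
  MOV R0, R1  → R0 = 89  (save R1)
  MOV R1, R4  → R1 = 96  (R1 gets R4's value)
  MOV R4, R0  → R4 = 89  (R4 gets saved value)
Final: R4 = 89

89


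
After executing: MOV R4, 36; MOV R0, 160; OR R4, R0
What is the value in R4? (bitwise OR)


Register state trace:
  MOV R4, 36  → R4 = 36 (0b00100100)
  MOV R0, 160  → R0 = 160 (0b10100000)
  OR R4, R0   → R4 = 36 OR 160 = 164 (0b10100100)
Final: R4 = 164

164


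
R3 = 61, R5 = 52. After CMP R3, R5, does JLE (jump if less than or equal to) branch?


Trace:
  R3 = 61, R5 = 52
  CMP R3, R5  → compares 61 vs 52
  JLE checks: is 61 less than or equal to 52?
  61 > 52, so condition is false
Branch taken: No

No


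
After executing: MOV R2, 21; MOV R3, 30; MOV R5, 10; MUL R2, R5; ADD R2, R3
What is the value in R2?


Register state trace:
  MOV R2, 21  → R2 = 21
  MOV R3, 30  → R3 = 30
  MOV R5, 10  → R5 = 10
  MUL R2, R5  → R2 = 21 * 10 = 210
  ADD R2, R3  → R2 = 210 + 30 = 240
Final: R2 = 240

240


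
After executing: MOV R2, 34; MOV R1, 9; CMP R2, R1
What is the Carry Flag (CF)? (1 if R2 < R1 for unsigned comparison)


Register state trace:
  MOV R2, 34  → R2 = 34
  MOV R1, 9  → R1 = 9
  CMP R2, R1  → unsigned 34 - 9: no borrow
  34 >= 9, so CF = 0
CF = 0

0


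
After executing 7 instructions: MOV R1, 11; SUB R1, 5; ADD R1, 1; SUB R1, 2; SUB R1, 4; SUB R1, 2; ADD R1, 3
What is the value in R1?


Register state trace:
  MOV R1, 11  → R1 = 11
  SUB R1, 5  → R1 = 11 - 5 = 6
  ADD R1, 1  → R1 = 6 + 1 = 7
  SUB R1, 2  → R1 = 7 - 2 = 5
  SUB R1, 4  → R1 = 5 - 4 = 1
  SUB R1, 2  → R1 = 1 - 2 = -1
  ADD R1, 3  → R1 = -1 + 3 = 2
Final: R1 = 2

2


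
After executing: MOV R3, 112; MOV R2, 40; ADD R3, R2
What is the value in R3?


Register state trace:
  MOV R3, 112  → R3 = 112
  MOV R2, 40  → R2 = 40
  ADD R3, R2  → R3 = 112 + 40 = 152
Final: R3 = 152

152


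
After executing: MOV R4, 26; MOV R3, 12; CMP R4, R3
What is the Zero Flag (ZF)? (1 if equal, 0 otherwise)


Register state trace:
  MOV R4, 26  → R4 = 26
  MOV R3, 12  → R3 = 12
  CMP R4, R3  → computes 26 - 12 = 14
  Result is nonzero, so values are not equal
ZF = 0

0
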